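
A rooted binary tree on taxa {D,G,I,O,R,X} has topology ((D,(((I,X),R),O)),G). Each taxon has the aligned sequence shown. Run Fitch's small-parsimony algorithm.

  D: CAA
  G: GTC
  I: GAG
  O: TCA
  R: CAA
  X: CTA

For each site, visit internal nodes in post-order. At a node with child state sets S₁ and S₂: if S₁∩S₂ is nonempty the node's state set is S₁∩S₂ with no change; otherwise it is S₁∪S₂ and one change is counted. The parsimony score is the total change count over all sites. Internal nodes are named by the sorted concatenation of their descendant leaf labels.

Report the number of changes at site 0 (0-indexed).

site 0, node IX: I={G} ∪ X={C} → {C,G} (+1)
site 0, node IRX: IX={C,G} ∩ R={C} → {C} (+0)
site 0, node IORX: IRX={C} ∪ O={T} → {C,T} (+1)
site 0, node DIORX: D={C} ∩ IORX={C,T} → {C} (+0)
site 0, node DGIORX: DIORX={C} ∪ G={G} → {C,G} (+1)
site 1, node IX: I={A} ∪ X={T} → {A,T} (+1)
site 1, node IRX: IX={A,T} ∩ R={A} → {A} (+0)
site 1, node IORX: IRX={A} ∪ O={C} → {A,C} (+1)
site 1, node DIORX: D={A} ∩ IORX={A,C} → {A} (+0)
site 1, node DGIORX: DIORX={A} ∪ G={T} → {A,T} (+1)
site 2, node IX: I={G} ∪ X={A} → {A,G} (+1)
site 2, node IRX: IX={A,G} ∩ R={A} → {A} (+0)
site 2, node IORX: IRX={A} ∩ O={A} → {A} (+0)
site 2, node DIORX: D={A} ∩ IORX={A} → {A} (+0)
site 2, node DGIORX: DIORX={A} ∪ G={C} → {A,C} (+1)
per-site changes: [3, 3, 2]; total = 8

3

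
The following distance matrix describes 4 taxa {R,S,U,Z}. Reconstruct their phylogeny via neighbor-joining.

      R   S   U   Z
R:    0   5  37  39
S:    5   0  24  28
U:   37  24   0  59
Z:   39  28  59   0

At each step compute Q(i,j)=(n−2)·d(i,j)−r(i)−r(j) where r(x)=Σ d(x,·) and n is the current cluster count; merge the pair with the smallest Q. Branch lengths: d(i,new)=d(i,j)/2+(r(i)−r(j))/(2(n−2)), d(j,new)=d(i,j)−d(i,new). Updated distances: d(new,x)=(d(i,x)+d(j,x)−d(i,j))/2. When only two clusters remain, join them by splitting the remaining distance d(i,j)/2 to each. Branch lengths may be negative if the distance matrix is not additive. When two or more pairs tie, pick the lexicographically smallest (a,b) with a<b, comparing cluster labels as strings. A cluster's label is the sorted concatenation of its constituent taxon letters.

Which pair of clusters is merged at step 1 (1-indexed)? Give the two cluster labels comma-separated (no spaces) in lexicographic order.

step 1: merge (R,Z) at d=39, Q=-129; branch lengths R→33/4, Z→123/4; new cluster RZ
  updated: d(RZ,S)=-3, d(RZ,U)=57/2
step 2: merge (RZ,S) at d=-3, Q=-99/2; branch lengths RZ→3/4, S→-15/4; new cluster RSZ
  updated: d(RSZ,U)=111/4
step 3: merge (RSZ,U) at d=111/4; branch lengths RSZ→111/8, U→111/8; new cluster RSUZ
final tree: (((R:33/4,Z:123/4):3/4,S:-15/4):111/8,U:111/8)
total length: 255/4

R,Z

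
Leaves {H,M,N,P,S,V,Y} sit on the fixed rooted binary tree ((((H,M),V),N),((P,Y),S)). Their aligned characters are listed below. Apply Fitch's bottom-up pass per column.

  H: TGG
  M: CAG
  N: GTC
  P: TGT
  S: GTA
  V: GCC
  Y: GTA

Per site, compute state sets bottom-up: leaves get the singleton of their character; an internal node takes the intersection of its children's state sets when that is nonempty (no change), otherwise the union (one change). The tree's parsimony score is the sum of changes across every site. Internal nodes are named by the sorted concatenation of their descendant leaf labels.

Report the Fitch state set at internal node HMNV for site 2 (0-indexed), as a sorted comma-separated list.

site 0, node HM: H={T} ∪ M={C} → {C,T} (+1)
site 0, node HMV: HM={C,T} ∪ V={G} → {C,G,T} (+1)
site 0, node HMNV: HMV={C,G,T} ∩ N={G} → {G} (+0)
site 0, node PY: P={T} ∪ Y={G} → {G,T} (+1)
site 0, node PSY: PY={G,T} ∩ S={G} → {G} (+0)
site 0, node HMNPSVY: HMNV={G} ∩ PSY={G} → {G} (+0)
site 1, node HM: H={G} ∪ M={A} → {A,G} (+1)
site 1, node HMV: HM={A,G} ∪ V={C} → {A,C,G} (+1)
site 1, node HMNV: HMV={A,C,G} ∪ N={T} → {A,C,G,T} (+1)
site 1, node PY: P={G} ∪ Y={T} → {G,T} (+1)
site 1, node PSY: PY={G,T} ∩ S={T} → {T} (+0)
site 1, node HMNPSVY: HMNV={A,C,G,T} ∩ PSY={T} → {T} (+0)
site 2, node HM: H={G} ∩ M={G} → {G} (+0)
site 2, node HMV: HM={G} ∪ V={C} → {C,G} (+1)
site 2, node HMNV: HMV={C,G} ∩ N={C} → {C} (+0)
site 2, node PY: P={T} ∪ Y={A} → {A,T} (+1)
site 2, node PSY: PY={A,T} ∩ S={A} → {A} (+0)
site 2, node HMNPSVY: HMNV={C} ∪ PSY={A} → {A,C} (+1)
per-site changes: [3, 4, 3]; total = 10

C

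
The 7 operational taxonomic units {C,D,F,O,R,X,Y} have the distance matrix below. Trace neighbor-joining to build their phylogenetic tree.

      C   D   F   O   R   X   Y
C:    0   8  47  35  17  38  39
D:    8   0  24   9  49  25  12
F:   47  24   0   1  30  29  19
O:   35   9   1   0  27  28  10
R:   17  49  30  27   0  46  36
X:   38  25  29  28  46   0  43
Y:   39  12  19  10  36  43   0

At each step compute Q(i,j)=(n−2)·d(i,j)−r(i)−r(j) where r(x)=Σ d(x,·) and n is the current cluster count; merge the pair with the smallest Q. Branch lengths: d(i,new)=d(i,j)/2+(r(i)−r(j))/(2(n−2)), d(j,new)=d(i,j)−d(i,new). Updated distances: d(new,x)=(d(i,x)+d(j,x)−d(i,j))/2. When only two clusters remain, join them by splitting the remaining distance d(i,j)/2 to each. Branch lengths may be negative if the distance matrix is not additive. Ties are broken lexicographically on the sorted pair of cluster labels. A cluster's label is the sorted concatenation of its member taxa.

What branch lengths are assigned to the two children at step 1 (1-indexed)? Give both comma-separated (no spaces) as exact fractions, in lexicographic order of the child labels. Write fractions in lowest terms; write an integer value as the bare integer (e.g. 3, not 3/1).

step 1: merge (C,R) at d=17, Q=-304; branch lengths C→32/5, R→53/5; new cluster CR
  updated: d(CR,D)=20, d(CR,F)=30, d(CR,O)=45/2, d(CR,X)=67/2, d(CR,Y)=29
step 2: merge (F,O) at d=1, Q=-339/2; branch lengths F→73/16, O→-57/16; new cluster FO
  updated: d(CR,FO)=103/4, d(D,FO)=16, d(FO,X)=28, d(FO,Y)=14
step 3: merge (FO,Y) at d=14, Q=-559/4; branch lengths FO→37/8, Y→75/8; new cluster FOY
  updated: d(CR,FOY)=163/8, d(D,FOY)=7, d(FOY,X)=57/2
step 4: merge (CR,X) at d=67/2, Q=-751/8; branch lengths CR→431/32, X→641/32; new cluster CRX
  updated: d(CRX,D)=23/4, d(CRX,FOY)=123/16
step 5: merge (CRX,D) at d=23/4, Q=-327/16; branch lengths CRX→103/32, D→81/32; new cluster CDRX
  updated: d(CDRX,FOY)=143/32
step 6: merge (CDRX,FOY) at d=143/32; branch lengths CDRX→143/64, FOY→143/64; new cluster CDFORXY
final tree: ((((C:32/5,R:53/5):431/32,X:641/32):103/32,D:81/32):143/64,((F:73/16,O:-57/16):37/8,Y:75/8):143/64)
total length: 2423/32

32/5,53/5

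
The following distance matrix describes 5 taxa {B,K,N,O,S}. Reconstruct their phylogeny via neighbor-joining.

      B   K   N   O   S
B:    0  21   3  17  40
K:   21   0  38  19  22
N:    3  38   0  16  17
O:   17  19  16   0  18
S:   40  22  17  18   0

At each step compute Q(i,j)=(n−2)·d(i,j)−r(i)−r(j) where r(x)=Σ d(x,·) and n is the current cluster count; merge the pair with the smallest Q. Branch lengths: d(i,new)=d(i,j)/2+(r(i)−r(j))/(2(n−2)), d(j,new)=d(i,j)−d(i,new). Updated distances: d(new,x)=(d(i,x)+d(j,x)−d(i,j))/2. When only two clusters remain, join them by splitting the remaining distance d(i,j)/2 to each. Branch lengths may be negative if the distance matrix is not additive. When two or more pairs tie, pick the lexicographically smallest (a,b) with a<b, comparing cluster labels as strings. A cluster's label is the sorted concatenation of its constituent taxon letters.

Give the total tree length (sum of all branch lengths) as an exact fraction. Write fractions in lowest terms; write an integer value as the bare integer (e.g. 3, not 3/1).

89/2

1. join B+N (d=3, Q=-146) ⇒ BN; edges |B|=8/3, |N|=1/3
  updated: d(BN,K)=28, d(BN,O)=15, d(BN,S)=27
2. join BN+O (d=15, Q=-92) ⇒ BNO; edges |BN|=12, |O|=3
  updated: d(BNO,K)=16, d(BNO,S)=15
3. join BNO+K (d=16, Q=-53) ⇒ BKNO; edges |BNO|=9/2, |K|=23/2
  updated: d(BKNO,S)=21/2
4. join BKNO+S (d=21/2) ⇒ BKNOS; edges |BKNO|=21/4, |S|=21/4
final tree: ((((B:8/3,N:1/3):12,O:3):9/2,K:23/2):21/4,S:21/4)
total length: 89/2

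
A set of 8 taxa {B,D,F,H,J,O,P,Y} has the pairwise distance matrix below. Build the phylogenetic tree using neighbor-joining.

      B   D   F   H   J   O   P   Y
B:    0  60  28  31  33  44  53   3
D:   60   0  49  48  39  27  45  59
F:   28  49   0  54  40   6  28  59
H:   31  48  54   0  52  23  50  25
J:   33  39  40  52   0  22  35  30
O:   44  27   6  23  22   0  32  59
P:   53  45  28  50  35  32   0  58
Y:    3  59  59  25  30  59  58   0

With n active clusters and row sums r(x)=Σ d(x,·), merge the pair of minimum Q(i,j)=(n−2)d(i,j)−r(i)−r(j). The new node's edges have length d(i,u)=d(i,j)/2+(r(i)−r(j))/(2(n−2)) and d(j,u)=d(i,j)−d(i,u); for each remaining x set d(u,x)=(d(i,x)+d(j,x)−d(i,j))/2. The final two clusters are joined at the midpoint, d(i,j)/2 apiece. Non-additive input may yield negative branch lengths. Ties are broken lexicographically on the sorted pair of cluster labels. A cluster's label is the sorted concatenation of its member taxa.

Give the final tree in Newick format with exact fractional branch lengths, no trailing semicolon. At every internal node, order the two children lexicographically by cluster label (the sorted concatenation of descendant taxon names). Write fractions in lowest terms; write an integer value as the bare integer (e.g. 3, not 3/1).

(((((B:-23/12,Y:59/12):279/20,H:251/20):457/32,J:431/32):57/32,D:759/32):89/64,((F:143/16,O:-47/16):205/24,P:443/24):89/64)

step 1: merge (B,Y) at d=3, Q=-527; branch lengths B→-23/12, Y→59/12; new cluster BY
  updated: d(BY,D)=58, d(BY,F)=42, d(BY,H)=53/2, d(BY,J)=30, d(BY,O)=50, d(BY,P)=54
step 2: merge (BY,H) at d=53/2, Q=-763/2; branch lengths BY→279/20, H→251/20; new cluster BHY
  updated: d(BHY,D)=159/4, d(BHY,F)=139/4, d(BHY,J)=111/4, d(BHY,O)=93/4, d(BHY,P)=155/4
step 3: merge (F,O) at d=6, Q=-244; branch lengths F→143/16, O→-47/16; new cluster FO
  updated: d(BHY,FO)=26, d(D,FO)=35, d(FO,J)=28, d(FO,P)=27
step 4: merge (FO,P) at d=27, Q=-723/4; branch lengths FO→205/24, P→443/24; new cluster FOP
  updated: d(BHY,FOP)=151/8, d(D,FOP)=53/2, d(FOP,J)=18
step 5: merge (BHY,J) at d=111/4, Q=-925/8; branch lengths BHY→457/32, J→431/32; new cluster BHJY
  updated: d(BHJY,D)=51/2, d(BHJY,FOP)=73/16
step 6: merge (BHJY,D) at d=51/2, Q=-905/16; branch lengths BHJY→57/32, D→759/32; new cluster BDHJY
  updated: d(BDHJY,FOP)=89/32
step 7: merge (BDHJY,FOP) at d=89/32; branch lengths BDHJY→89/64, FOP→89/64; new cluster BDFHJOPY
final tree: (((((B:-23/12,Y:59/12):279/20,H:251/20):457/32,J:431/32):57/32,D:759/32):89/64,((F:143/16,O:-47/16):205/24,P:443/24):89/64)
total length: 3793/32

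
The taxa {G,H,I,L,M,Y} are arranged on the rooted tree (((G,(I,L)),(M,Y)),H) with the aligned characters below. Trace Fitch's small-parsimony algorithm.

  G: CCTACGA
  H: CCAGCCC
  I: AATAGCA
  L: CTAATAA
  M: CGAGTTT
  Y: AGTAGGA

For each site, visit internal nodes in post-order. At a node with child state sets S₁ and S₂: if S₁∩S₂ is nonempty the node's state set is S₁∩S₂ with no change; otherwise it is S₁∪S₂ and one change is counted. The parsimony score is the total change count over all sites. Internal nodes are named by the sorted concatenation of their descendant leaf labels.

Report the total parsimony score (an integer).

[col 0] IL: children I:{A}, L:{C} ∪→ {A,C}; cost 1
[col 0] GIL: children G:{C}, IL:{A,C} ∩→ {C}; cost 0
[col 0] MY: children M:{C}, Y:{A} ∪→ {A,C}; cost 1
[col 0] GILMY: children GIL:{C}, MY:{A,C} ∩→ {C}; cost 0
[col 0] GHILMY: children GILMY:{C}, H:{C} ∩→ {C}; cost 0
[col 1] IL: children I:{A}, L:{T} ∪→ {A,T}; cost 1
[col 1] GIL: children G:{C}, IL:{A,T} ∪→ {A,C,T}; cost 1
[col 1] MY: children M:{G}, Y:{G} ∩→ {G}; cost 0
[col 1] GILMY: children GIL:{A,C,T}, MY:{G} ∪→ {A,C,G,T}; cost 1
[col 1] GHILMY: children GILMY:{A,C,G,T}, H:{C} ∩→ {C}; cost 0
[col 2] IL: children I:{T}, L:{A} ∪→ {A,T}; cost 1
[col 2] GIL: children G:{T}, IL:{A,T} ∩→ {T}; cost 0
[col 2] MY: children M:{A}, Y:{T} ∪→ {A,T}; cost 1
[col 2] GILMY: children GIL:{T}, MY:{A,T} ∩→ {T}; cost 0
[col 2] GHILMY: children GILMY:{T}, H:{A} ∪→ {A,T}; cost 1
[col 3] IL: children I:{A}, L:{A} ∩→ {A}; cost 0
[col 3] GIL: children G:{A}, IL:{A} ∩→ {A}; cost 0
[col 3] MY: children M:{G}, Y:{A} ∪→ {A,G}; cost 1
[col 3] GILMY: children GIL:{A}, MY:{A,G} ∩→ {A}; cost 0
[col 3] GHILMY: children GILMY:{A}, H:{G} ∪→ {A,G}; cost 1
[col 4] IL: children I:{G}, L:{T} ∪→ {G,T}; cost 1
[col 4] GIL: children G:{C}, IL:{G,T} ∪→ {C,G,T}; cost 1
[col 4] MY: children M:{T}, Y:{G} ∪→ {G,T}; cost 1
[col 4] GILMY: children GIL:{C,G,T}, MY:{G,T} ∩→ {G,T}; cost 0
[col 4] GHILMY: children GILMY:{G,T}, H:{C} ∪→ {C,G,T}; cost 1
[col 5] IL: children I:{C}, L:{A} ∪→ {A,C}; cost 1
[col 5] GIL: children G:{G}, IL:{A,C} ∪→ {A,C,G}; cost 1
[col 5] MY: children M:{T}, Y:{G} ∪→ {G,T}; cost 1
[col 5] GILMY: children GIL:{A,C,G}, MY:{G,T} ∩→ {G}; cost 0
[col 5] GHILMY: children GILMY:{G}, H:{C} ∪→ {C,G}; cost 1
[col 6] IL: children I:{A}, L:{A} ∩→ {A}; cost 0
[col 6] GIL: children G:{A}, IL:{A} ∩→ {A}; cost 0
[col 6] MY: children M:{T}, Y:{A} ∪→ {A,T}; cost 1
[col 6] GILMY: children GIL:{A}, MY:{A,T} ∩→ {A}; cost 0
[col 6] GHILMY: children GILMY:{A}, H:{C} ∪→ {A,C}; cost 1
per-site changes: [2, 3, 3, 2, 4, 4, 2]; total = 20

20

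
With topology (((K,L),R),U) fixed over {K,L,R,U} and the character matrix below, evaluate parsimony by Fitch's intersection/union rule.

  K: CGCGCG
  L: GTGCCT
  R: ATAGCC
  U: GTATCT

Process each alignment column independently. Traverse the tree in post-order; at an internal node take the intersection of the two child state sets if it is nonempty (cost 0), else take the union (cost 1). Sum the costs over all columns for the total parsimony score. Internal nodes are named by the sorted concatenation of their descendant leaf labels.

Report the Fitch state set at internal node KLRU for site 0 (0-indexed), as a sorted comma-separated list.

G

[col 0] KL: children K:{C}, L:{G} ∪→ {C,G}; cost 1
[col 0] KLR: children KL:{C,G}, R:{A} ∪→ {A,C,G}; cost 1
[col 0] KLRU: children KLR:{A,C,G}, U:{G} ∩→ {G}; cost 0
[col 1] KL: children K:{G}, L:{T} ∪→ {G,T}; cost 1
[col 1] KLR: children KL:{G,T}, R:{T} ∩→ {T}; cost 0
[col 1] KLRU: children KLR:{T}, U:{T} ∩→ {T}; cost 0
[col 2] KL: children K:{C}, L:{G} ∪→ {C,G}; cost 1
[col 2] KLR: children KL:{C,G}, R:{A} ∪→ {A,C,G}; cost 1
[col 2] KLRU: children KLR:{A,C,G}, U:{A} ∩→ {A}; cost 0
[col 3] KL: children K:{G}, L:{C} ∪→ {C,G}; cost 1
[col 3] KLR: children KL:{C,G}, R:{G} ∩→ {G}; cost 0
[col 3] KLRU: children KLR:{G}, U:{T} ∪→ {G,T}; cost 1
[col 4] KL: children K:{C}, L:{C} ∩→ {C}; cost 0
[col 4] KLR: children KL:{C}, R:{C} ∩→ {C}; cost 0
[col 4] KLRU: children KLR:{C}, U:{C} ∩→ {C}; cost 0
[col 5] KL: children K:{G}, L:{T} ∪→ {G,T}; cost 1
[col 5] KLR: children KL:{G,T}, R:{C} ∪→ {C,G,T}; cost 1
[col 5] KLRU: children KLR:{C,G,T}, U:{T} ∩→ {T}; cost 0
per-site changes: [2, 1, 2, 2, 0, 2]; total = 9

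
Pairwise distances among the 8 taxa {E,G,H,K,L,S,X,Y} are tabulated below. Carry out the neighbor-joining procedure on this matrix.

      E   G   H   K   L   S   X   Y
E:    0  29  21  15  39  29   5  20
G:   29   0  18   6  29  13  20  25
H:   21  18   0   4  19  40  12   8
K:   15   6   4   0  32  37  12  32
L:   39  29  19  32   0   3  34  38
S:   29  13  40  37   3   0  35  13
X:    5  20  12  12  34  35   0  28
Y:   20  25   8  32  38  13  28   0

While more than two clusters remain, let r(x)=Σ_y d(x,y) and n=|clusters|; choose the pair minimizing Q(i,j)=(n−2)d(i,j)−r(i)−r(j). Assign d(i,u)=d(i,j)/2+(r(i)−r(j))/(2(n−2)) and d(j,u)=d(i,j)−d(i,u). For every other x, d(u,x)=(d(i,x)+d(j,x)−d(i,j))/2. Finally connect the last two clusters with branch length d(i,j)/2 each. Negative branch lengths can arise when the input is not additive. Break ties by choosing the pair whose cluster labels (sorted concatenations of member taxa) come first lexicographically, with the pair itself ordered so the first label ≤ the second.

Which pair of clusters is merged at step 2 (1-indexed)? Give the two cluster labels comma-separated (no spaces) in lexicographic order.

E,X

1. join L+S (d=3, Q=-346) ⇒ LS; edges |L|=7/2, |S|=-1/2
  updated: d(E,LS)=65/2, d(G,LS)=39/2, d(H,LS)=28, d(K,LS)=33, d(LS,X)=33, d(LS,Y)=24
2. join E+X (d=5, Q=-415/2) ⇒ EX; edges |E|=15/4, |X|=5/4
  updated: d(EX,G)=22, d(EX,H)=14, d(EX,K)=11, d(EX,LS)=121/4, d(EX,Y)=43/2
3. join G+K (d=6, Q=-305/2) ⇒ GK; edges |G|=57/16, |K|=39/16
  updated: d(EX,GK)=27/2, d(GK,H)=8, d(GK,LS)=93/4, d(GK,Y)=51/2
4. join H+Y (d=8, Q=-113) ⇒ HY; edges |H|=1/2, |Y|=15/2
  updated: d(EX,HY)=55/4, d(GK,HY)=51/4, d(HY,LS)=22
5. join EX+GK (d=27/2, Q=-80) ⇒ EGKX; edges |EX|=35/4, |GK|=19/4
  updated: d(EGKX,HY)=13/2, d(EGKX,LS)=20
6. join EGKX+HY (d=13/2, Q=-97/2) ⇒ EGHKXY; edges |EGKX|=9/4, |HY|=17/4
  updated: d(EGHKXY,LS)=71/4
7. join EGHKXY+LS (d=71/4) ⇒ EGHKLSXY; edges |EGHKXY|=71/8, |LS|=71/8
final tree: ((((E:15/4,X:5/4):35/4,(G:57/16,K:39/16):19/4):9/4,(H:1/2,Y:15/2):17/4):71/8,(L:7/2,S:-1/2):71/8)
total length: 239/4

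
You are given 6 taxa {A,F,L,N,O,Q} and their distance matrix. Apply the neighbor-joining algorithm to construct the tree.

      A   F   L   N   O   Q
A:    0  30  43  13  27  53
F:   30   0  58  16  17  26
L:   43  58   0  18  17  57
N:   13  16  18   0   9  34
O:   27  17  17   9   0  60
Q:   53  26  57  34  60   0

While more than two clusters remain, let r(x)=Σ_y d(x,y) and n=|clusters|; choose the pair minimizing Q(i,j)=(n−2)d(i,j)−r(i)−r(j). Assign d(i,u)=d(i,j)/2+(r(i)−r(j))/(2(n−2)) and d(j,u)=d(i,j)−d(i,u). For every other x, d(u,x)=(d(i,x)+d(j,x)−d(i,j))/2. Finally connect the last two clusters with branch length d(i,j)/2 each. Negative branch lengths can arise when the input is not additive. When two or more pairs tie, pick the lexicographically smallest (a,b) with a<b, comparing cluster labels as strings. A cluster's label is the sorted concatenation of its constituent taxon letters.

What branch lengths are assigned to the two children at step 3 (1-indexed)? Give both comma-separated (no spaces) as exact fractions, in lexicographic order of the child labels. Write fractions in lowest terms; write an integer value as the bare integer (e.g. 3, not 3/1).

iteration 1: select F,Q (d=26, Q=-273); attach at lengths (21/8, 187/8); label the merged cluster FQ
  updated: d(A,FQ)=57/2, d(FQ,L)=89/2, d(FQ,N)=12, d(FQ,O)=51/2
iteration 2: select L,O (d=17, Q=-150); attach at lengths (95/6, 7/6); label the merged cluster LO
  updated: d(A,LO)=53/2, d(FQ,LO)=53/2, d(LO,N)=5
iteration 3: select A,FQ (d=57/2, Q=-78); attach at lengths (29/2, 14); label the merged cluster AFQ
  updated: d(AFQ,LO)=49/4, d(AFQ,N)=-7/4
iteration 4: select AFQ,LO (d=49/4, Q=-31/2); attach at lengths (11/4, 19/2); label the merged cluster AFLOQ
  updated: d(AFLOQ,N)=-9/2
iteration 5: select AFLOQ,N (d=-9/2); attach at lengths (-9/4, -9/4); label the merged cluster AFLNOQ
final tree: (((A:29/2,(F:21/8,Q:187/8):14):11/4,(L:95/6,O:7/6):19/2):-9/4,N:-9/4)
total length: 317/4

29/2,14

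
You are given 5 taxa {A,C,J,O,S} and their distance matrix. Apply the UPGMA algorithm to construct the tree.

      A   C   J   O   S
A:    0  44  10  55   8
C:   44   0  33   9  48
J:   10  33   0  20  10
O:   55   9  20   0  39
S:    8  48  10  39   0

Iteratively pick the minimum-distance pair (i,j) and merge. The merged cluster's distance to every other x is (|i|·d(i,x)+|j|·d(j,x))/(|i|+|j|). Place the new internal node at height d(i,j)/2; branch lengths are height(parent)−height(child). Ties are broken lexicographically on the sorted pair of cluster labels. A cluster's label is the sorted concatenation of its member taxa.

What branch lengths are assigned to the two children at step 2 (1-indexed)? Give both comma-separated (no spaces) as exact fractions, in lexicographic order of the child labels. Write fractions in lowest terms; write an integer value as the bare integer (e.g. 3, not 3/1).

9/2,9/2

iteration 1: select A,S (d=8); attach at lengths (4, 4); label the merged cluster AS
  updated: d(AS,C)=46, d(AS,J)=10, d(AS,O)=47
iteration 2: select C,O (d=9); attach at lengths (9/2, 9/2); label the merged cluster CO
  updated: d(AS,CO)=93/2, d(CO,J)=53/2
iteration 3: select AS,J (d=10); attach at lengths (1, 5); label the merged cluster AJS
  updated: d(AJS,CO)=239/6
iteration 4: select AJS,CO (d=239/6); attach at lengths (179/12, 185/12); label the merged cluster ACJOS
final tree: (((A:4,S:4):1,J:5):179/12,(C:9/2,O:9/2):185/12)
total length: 160/3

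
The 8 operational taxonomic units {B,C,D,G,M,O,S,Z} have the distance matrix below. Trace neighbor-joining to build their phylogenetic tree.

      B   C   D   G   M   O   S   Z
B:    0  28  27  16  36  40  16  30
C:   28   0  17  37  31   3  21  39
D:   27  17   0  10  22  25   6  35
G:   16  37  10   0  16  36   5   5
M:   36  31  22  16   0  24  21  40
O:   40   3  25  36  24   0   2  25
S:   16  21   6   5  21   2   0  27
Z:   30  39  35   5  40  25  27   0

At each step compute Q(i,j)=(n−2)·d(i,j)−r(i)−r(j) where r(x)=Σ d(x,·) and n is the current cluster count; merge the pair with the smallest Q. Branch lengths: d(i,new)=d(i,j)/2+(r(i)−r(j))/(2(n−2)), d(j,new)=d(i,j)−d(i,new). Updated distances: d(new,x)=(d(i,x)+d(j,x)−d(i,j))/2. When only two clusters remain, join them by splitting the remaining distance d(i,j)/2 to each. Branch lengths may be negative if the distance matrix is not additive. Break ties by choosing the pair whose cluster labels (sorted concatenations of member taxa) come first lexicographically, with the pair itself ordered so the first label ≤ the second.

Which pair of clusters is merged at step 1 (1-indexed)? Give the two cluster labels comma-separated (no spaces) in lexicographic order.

C,O

iteration 1: select C,O (d=3, Q=-313); attach at lengths (13/4, -1/4); label the merged cluster CO
  updated: d(B,CO)=65/2, d(CO,D)=39/2, d(CO,G)=35, d(CO,M)=26, d(CO,S)=10, d(CO,Z)=61/2
iteration 2: select G,Z (d=5, Q=-459/2); attach at lengths (-111/20, 211/20); label the merged cluster GZ
  updated: d(B,GZ)=41/2, d(CO,GZ)=121/4, d(D,GZ)=20, d(GZ,M)=51/2, d(GZ,S)=27/2
iteration 3: select B,GZ (d=41/2, Q=-639/4); attach at lengths (417/32, 239/32); label the merged cluster BGZ
  updated: d(BGZ,CO)=169/8, d(BGZ,D)=53/4, d(BGZ,M)=41/2, d(BGZ,S)=9/2
iteration 4: select CO,M (d=26, Q=-705/8); attach at lengths (521/48, 727/48); label the merged cluster CMO
  updated: d(BGZ,CMO)=125/16, d(CMO,D)=31/4, d(CMO,S)=5/2
iteration 5: select BGZ,S (d=9/2, Q=-473/16); attach at lengths (345/64, -57/64); label the merged cluster BGSZ
  updated: d(BGSZ,CMO)=93/32, d(BGSZ,D)=59/8
iteration 6: select BGSZ,CMO (d=93/32, Q=-577/32); attach at lengths (81/64, 105/64); label the merged cluster BCGMOSZ
  updated: d(BCGMOSZ,D)=391/64
iteration 7: select BCGMOSZ,D (d=391/64); attach at lengths (391/128, 391/128); label the merged cluster BCDGMOSZ
final tree: ((((B:417/32,(G:-111/20,Z:211/20):239/32):345/64,S:-57/64):81/64,((C:13/4,O:-1/4):521/48,M:727/48):105/64):391/128,D:391/128)
total length: 4353/64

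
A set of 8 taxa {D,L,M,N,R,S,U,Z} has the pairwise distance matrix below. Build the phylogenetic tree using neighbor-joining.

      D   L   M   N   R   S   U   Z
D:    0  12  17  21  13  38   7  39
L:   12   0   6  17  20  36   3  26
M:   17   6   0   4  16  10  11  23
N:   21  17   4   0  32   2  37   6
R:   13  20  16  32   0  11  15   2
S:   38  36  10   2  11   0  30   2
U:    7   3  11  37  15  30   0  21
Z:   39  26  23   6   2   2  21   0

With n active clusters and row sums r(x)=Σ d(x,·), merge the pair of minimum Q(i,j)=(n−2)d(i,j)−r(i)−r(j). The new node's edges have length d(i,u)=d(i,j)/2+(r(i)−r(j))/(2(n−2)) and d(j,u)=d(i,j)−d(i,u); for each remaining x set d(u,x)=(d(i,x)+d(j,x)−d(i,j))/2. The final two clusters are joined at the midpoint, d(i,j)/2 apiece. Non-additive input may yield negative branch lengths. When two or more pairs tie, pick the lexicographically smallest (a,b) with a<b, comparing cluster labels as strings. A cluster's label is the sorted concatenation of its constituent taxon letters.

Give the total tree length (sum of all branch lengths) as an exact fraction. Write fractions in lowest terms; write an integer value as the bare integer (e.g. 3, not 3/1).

iteration 1: select N,S (d=2, Q=-236); attach at lengths (1/6, 11/6); label the merged cluster NS
  updated: d(D,NS)=57/2, d(L,NS)=51/2, d(M,NS)=6, d(NS,R)=41/2, d(NS,U)=65/2, d(NS,Z)=3
iteration 2: select NS,Z (d=3, Q=-215); attach at lengths (17/10, 13/10); label the merged cluster NSZ
  updated: d(D,NSZ)=129/4, d(L,NSZ)=97/4, d(M,NSZ)=13, d(NSZ,R)=39/4, d(NSZ,U)=101/4
iteration 3: select NSZ,R (d=39/4, Q=-557/4); attach at lengths (279/32, 33/32); label the merged cluster NRSZ
  updated: d(D,NRSZ)=71/4, d(L,NRSZ)=69/4, d(M,NRSZ)=77/8, d(NRSZ,U)=61/4
iteration 4: select M,NRSZ (d=77/8, Q=-597/8); attach at lengths (101/48, 361/48); label the merged cluster MNRSZ
  updated: d(D,MNRSZ)=201/16, d(L,MNRSZ)=109/16, d(MNRSZ,U)=133/16
iteration 5: select D,U (d=7, Q=-287/8); attach at lengths (109/16, 3/16); label the merged cluster DU
  updated: d(DU,L)=4, d(DU,MNRSZ)=111/16
iteration 6: select DU,L (d=4, Q=-71/4); attach at lengths (33/16, 31/16); label the merged cluster DLU
  updated: d(DLU,MNRSZ)=39/8
iteration 7: select DLU,MNRSZ (d=39/8); attach at lengths (39/16, 39/16); label the merged cluster DLMNRSUZ
final tree: (((D:109/16,U:3/16):33/16,L:31/16):39/16,(M:101/48,(((N:1/6,S:11/6):17/10,Z:13/10):279/32,R:33/32):361/48):39/16)
total length: 161/4

161/4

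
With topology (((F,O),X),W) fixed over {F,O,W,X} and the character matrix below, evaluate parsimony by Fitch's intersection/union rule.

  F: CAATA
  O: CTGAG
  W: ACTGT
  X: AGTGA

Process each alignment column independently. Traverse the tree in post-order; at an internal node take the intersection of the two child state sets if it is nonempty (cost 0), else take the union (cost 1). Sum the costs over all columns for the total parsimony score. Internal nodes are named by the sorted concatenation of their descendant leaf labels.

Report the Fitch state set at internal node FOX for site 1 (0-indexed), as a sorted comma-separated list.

A,G,T

[col 0] FO: children F:{C}, O:{C} ∩→ {C}; cost 0
[col 0] FOX: children FO:{C}, X:{A} ∪→ {A,C}; cost 1
[col 0] FOWX: children FOX:{A,C}, W:{A} ∩→ {A}; cost 0
[col 1] FO: children F:{A}, O:{T} ∪→ {A,T}; cost 1
[col 1] FOX: children FO:{A,T}, X:{G} ∪→ {A,G,T}; cost 1
[col 1] FOWX: children FOX:{A,G,T}, W:{C} ∪→ {A,C,G,T}; cost 1
[col 2] FO: children F:{A}, O:{G} ∪→ {A,G}; cost 1
[col 2] FOX: children FO:{A,G}, X:{T} ∪→ {A,G,T}; cost 1
[col 2] FOWX: children FOX:{A,G,T}, W:{T} ∩→ {T}; cost 0
[col 3] FO: children F:{T}, O:{A} ∪→ {A,T}; cost 1
[col 3] FOX: children FO:{A,T}, X:{G} ∪→ {A,G,T}; cost 1
[col 3] FOWX: children FOX:{A,G,T}, W:{G} ∩→ {G}; cost 0
[col 4] FO: children F:{A}, O:{G} ∪→ {A,G}; cost 1
[col 4] FOX: children FO:{A,G}, X:{A} ∩→ {A}; cost 0
[col 4] FOWX: children FOX:{A}, W:{T} ∪→ {A,T}; cost 1
per-site changes: [1, 3, 2, 2, 2]; total = 10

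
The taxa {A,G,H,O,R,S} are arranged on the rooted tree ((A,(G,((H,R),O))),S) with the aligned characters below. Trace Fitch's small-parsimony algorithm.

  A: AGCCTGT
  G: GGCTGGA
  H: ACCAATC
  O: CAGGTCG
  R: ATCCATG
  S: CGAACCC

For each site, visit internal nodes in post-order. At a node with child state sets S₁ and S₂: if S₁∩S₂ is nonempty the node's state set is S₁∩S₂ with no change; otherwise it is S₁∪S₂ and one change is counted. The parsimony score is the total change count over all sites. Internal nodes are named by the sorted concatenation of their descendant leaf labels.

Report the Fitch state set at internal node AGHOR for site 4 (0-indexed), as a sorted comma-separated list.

T

[col 0] HR: children H:{A}, R:{A} ∩→ {A}; cost 0
[col 0] HOR: children HR:{A}, O:{C} ∪→ {A,C}; cost 1
[col 0] GHOR: children G:{G}, HOR:{A,C} ∪→ {A,C,G}; cost 1
[col 0] AGHOR: children A:{A}, GHOR:{A,C,G} ∩→ {A}; cost 0
[col 0] AGHORS: children AGHOR:{A}, S:{C} ∪→ {A,C}; cost 1
[col 1] HR: children H:{C}, R:{T} ∪→ {C,T}; cost 1
[col 1] HOR: children HR:{C,T}, O:{A} ∪→ {A,C,T}; cost 1
[col 1] GHOR: children G:{G}, HOR:{A,C,T} ∪→ {A,C,G,T}; cost 1
[col 1] AGHOR: children A:{G}, GHOR:{A,C,G,T} ∩→ {G}; cost 0
[col 1] AGHORS: children AGHOR:{G}, S:{G} ∩→ {G}; cost 0
[col 2] HR: children H:{C}, R:{C} ∩→ {C}; cost 0
[col 2] HOR: children HR:{C}, O:{G} ∪→ {C,G}; cost 1
[col 2] GHOR: children G:{C}, HOR:{C,G} ∩→ {C}; cost 0
[col 2] AGHOR: children A:{C}, GHOR:{C} ∩→ {C}; cost 0
[col 2] AGHORS: children AGHOR:{C}, S:{A} ∪→ {A,C}; cost 1
[col 3] HR: children H:{A}, R:{C} ∪→ {A,C}; cost 1
[col 3] HOR: children HR:{A,C}, O:{G} ∪→ {A,C,G}; cost 1
[col 3] GHOR: children G:{T}, HOR:{A,C,G} ∪→ {A,C,G,T}; cost 1
[col 3] AGHOR: children A:{C}, GHOR:{A,C,G,T} ∩→ {C}; cost 0
[col 3] AGHORS: children AGHOR:{C}, S:{A} ∪→ {A,C}; cost 1
[col 4] HR: children H:{A}, R:{A} ∩→ {A}; cost 0
[col 4] HOR: children HR:{A}, O:{T} ∪→ {A,T}; cost 1
[col 4] GHOR: children G:{G}, HOR:{A,T} ∪→ {A,G,T}; cost 1
[col 4] AGHOR: children A:{T}, GHOR:{A,G,T} ∩→ {T}; cost 0
[col 4] AGHORS: children AGHOR:{T}, S:{C} ∪→ {C,T}; cost 1
[col 5] HR: children H:{T}, R:{T} ∩→ {T}; cost 0
[col 5] HOR: children HR:{T}, O:{C} ∪→ {C,T}; cost 1
[col 5] GHOR: children G:{G}, HOR:{C,T} ∪→ {C,G,T}; cost 1
[col 5] AGHOR: children A:{G}, GHOR:{C,G,T} ∩→ {G}; cost 0
[col 5] AGHORS: children AGHOR:{G}, S:{C} ∪→ {C,G}; cost 1
[col 6] HR: children H:{C}, R:{G} ∪→ {C,G}; cost 1
[col 6] HOR: children HR:{C,G}, O:{G} ∩→ {G}; cost 0
[col 6] GHOR: children G:{A}, HOR:{G} ∪→ {A,G}; cost 1
[col 6] AGHOR: children A:{T}, GHOR:{A,G} ∪→ {A,G,T}; cost 1
[col 6] AGHORS: children AGHOR:{A,G,T}, S:{C} ∪→ {A,C,G,T}; cost 1
per-site changes: [3, 3, 2, 4, 3, 3, 4]; total = 22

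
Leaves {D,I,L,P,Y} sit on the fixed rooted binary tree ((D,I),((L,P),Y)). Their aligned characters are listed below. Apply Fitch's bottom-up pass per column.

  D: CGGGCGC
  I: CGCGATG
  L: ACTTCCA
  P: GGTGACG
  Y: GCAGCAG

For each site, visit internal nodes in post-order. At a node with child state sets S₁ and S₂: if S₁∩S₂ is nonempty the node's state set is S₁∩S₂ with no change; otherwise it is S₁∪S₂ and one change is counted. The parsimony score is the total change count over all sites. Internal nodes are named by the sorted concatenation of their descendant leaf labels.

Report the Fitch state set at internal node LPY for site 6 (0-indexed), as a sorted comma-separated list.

G

site 0, node DI: D={C} ∩ I={C} → {C} (+0)
site 0, node LP: L={A} ∪ P={G} → {A,G} (+1)
site 0, node LPY: LP={A,G} ∩ Y={G} → {G} (+0)
site 0, node DILPY: DI={C} ∪ LPY={G} → {C,G} (+1)
site 1, node DI: D={G} ∩ I={G} → {G} (+0)
site 1, node LP: L={C} ∪ P={G} → {C,G} (+1)
site 1, node LPY: LP={C,G} ∩ Y={C} → {C} (+0)
site 1, node DILPY: DI={G} ∪ LPY={C} → {C,G} (+1)
site 2, node DI: D={G} ∪ I={C} → {C,G} (+1)
site 2, node LP: L={T} ∩ P={T} → {T} (+0)
site 2, node LPY: LP={T} ∪ Y={A} → {A,T} (+1)
site 2, node DILPY: DI={C,G} ∪ LPY={A,T} → {A,C,G,T} (+1)
site 3, node DI: D={G} ∩ I={G} → {G} (+0)
site 3, node LP: L={T} ∪ P={G} → {G,T} (+1)
site 3, node LPY: LP={G,T} ∩ Y={G} → {G} (+0)
site 3, node DILPY: DI={G} ∩ LPY={G} → {G} (+0)
site 4, node DI: D={C} ∪ I={A} → {A,C} (+1)
site 4, node LP: L={C} ∪ P={A} → {A,C} (+1)
site 4, node LPY: LP={A,C} ∩ Y={C} → {C} (+0)
site 4, node DILPY: DI={A,C} ∩ LPY={C} → {C} (+0)
site 5, node DI: D={G} ∪ I={T} → {G,T} (+1)
site 5, node LP: L={C} ∩ P={C} → {C} (+0)
site 5, node LPY: LP={C} ∪ Y={A} → {A,C} (+1)
site 5, node DILPY: DI={G,T} ∪ LPY={A,C} → {A,C,G,T} (+1)
site 6, node DI: D={C} ∪ I={G} → {C,G} (+1)
site 6, node LP: L={A} ∪ P={G} → {A,G} (+1)
site 6, node LPY: LP={A,G} ∩ Y={G} → {G} (+0)
site 6, node DILPY: DI={C,G} ∩ LPY={G} → {G} (+0)
per-site changes: [2, 2, 3, 1, 2, 3, 2]; total = 15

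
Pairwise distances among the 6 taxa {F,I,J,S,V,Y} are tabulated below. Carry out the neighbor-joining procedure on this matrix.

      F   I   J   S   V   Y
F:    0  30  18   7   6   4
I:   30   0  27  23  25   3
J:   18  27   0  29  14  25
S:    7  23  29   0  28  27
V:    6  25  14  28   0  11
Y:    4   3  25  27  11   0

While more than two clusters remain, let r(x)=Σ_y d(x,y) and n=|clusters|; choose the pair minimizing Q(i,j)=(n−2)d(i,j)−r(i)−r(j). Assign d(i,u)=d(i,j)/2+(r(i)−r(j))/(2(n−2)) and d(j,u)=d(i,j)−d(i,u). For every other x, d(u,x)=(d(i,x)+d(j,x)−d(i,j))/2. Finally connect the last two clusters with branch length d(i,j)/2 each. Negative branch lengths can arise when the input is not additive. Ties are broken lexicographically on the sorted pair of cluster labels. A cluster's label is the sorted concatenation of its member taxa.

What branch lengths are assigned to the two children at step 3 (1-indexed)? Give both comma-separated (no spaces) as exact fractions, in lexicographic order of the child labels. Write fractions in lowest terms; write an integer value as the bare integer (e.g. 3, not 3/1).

1. join I+Y (d=3, Q=-166) ⇒ IY; edges |I|=25/4, |Y|=-13/4
  updated: d(F,IY)=31/2, d(IY,J)=49/2, d(IY,S)=47/2, d(IY,V)=33/2
2. join F+S (d=7, Q=-113) ⇒ FS; edges |F|=-10/3, |S|=31/3
  updated: d(FS,IY)=16, d(FS,J)=20, d(FS,V)=27/2
3. join FS+IY (d=16, Q=-149/2) ⇒ FISY; edges |FS|=49/8, |IY|=79/8
  updated: d(FISY,J)=57/4, d(FISY,V)=7
4. join FISY+J (d=57/4, Q=-141/4) ⇒ FIJSY; edges |FISY|=29/8, |J|=85/8
  updated: d(FIJSY,V)=27/8
5. join FIJSY+V (d=27/8) ⇒ FIJSVY; edges |FIJSY|=27/16, |V|=27/16
final tree: ((((F:-10/3,S:31/3):49/8,(I:25/4,Y:-13/4):79/8):29/8,J:85/8):27/16,V:27/16)
total length: 349/8

49/8,79/8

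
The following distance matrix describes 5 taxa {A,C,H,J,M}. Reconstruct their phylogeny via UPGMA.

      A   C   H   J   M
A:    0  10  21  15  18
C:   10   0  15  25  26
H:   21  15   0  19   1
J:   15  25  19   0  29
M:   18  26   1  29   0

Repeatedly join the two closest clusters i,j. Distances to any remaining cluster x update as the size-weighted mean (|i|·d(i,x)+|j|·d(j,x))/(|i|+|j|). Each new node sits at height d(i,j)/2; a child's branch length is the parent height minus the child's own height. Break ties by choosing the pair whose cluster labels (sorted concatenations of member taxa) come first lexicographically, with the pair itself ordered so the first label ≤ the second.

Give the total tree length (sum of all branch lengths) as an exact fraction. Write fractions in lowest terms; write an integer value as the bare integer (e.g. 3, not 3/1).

75/2

iteration 1: select H,M (d=1); attach at lengths (1/2, 1/2); label the merged cluster HM
  updated: d(A,HM)=39/2, d(C,HM)=41/2, d(HM,J)=24
iteration 2: select A,C (d=10); attach at lengths (5, 5); label the merged cluster AC
  updated: d(AC,HM)=20, d(AC,J)=20
iteration 3: select AC,HM (d=20); attach at lengths (5, 19/2); label the merged cluster ACHM
  updated: d(ACHM,J)=22
iteration 4: select ACHM,J (d=22); attach at lengths (1, 11); label the merged cluster ACHJM
final tree: (((A:5,C:5):5,(H:1/2,M:1/2):19/2):1,J:11)
total length: 75/2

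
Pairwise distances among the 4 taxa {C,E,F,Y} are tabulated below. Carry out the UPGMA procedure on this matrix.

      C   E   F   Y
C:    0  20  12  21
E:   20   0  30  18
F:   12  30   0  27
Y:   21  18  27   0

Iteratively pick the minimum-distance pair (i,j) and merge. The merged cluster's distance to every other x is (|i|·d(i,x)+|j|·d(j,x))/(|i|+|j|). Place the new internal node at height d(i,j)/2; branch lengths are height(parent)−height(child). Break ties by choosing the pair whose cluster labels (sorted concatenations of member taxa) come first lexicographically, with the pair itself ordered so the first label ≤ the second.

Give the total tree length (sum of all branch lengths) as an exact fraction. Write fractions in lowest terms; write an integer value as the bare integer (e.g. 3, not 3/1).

79/2

step 1: merge (C,F) at d=12; branch lengths C→6, F→6; new cluster CF
  updated: d(CF,E)=25, d(CF,Y)=24
step 2: merge (E,Y) at d=18; branch lengths E→9, Y→9; new cluster EY
  updated: d(CF,EY)=49/2
step 3: merge (CF,EY) at d=49/2; branch lengths CF→25/4, EY→13/4; new cluster CEFY
final tree: ((C:6,F:6):25/4,(E:9,Y:9):13/4)
total length: 79/2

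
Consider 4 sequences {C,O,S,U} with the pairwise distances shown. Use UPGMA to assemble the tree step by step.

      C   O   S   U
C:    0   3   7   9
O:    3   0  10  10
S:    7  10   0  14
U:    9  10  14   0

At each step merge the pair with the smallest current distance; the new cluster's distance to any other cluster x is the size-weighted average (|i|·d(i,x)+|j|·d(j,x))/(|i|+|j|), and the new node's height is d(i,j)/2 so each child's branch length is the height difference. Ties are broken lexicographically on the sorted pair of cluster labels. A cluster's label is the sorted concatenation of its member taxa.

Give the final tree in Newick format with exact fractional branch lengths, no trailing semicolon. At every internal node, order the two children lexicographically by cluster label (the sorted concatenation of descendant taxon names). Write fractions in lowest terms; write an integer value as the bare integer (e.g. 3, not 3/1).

1. join C+O (d=3) ⇒ CO; edges |C|=3/2, |O|=3/2
  updated: d(CO,S)=17/2, d(CO,U)=19/2
2. join CO+S (d=17/2) ⇒ COS; edges |CO|=11/4, |S|=17/4
  updated: d(COS,U)=11
3. join COS+U (d=11) ⇒ COSU; edges |COS|=5/4, |U|=11/2
final tree: (((C:3/2,O:3/2):11/4,S:17/4):5/4,U:11/2)
total length: 67/4

(((C:3/2,O:3/2):11/4,S:17/4):5/4,U:11/2)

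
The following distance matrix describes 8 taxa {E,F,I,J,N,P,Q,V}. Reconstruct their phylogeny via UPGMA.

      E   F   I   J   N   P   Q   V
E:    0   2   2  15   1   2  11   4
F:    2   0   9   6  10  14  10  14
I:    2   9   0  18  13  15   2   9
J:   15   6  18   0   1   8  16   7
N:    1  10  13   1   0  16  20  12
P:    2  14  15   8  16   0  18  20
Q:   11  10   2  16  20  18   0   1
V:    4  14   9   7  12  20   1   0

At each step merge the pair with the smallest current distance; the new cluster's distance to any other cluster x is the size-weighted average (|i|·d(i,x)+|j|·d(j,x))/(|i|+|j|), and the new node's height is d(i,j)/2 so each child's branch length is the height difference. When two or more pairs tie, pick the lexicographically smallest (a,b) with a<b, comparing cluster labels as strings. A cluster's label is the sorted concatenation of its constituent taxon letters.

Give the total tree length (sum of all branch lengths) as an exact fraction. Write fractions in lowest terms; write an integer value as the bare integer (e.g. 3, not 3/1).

1. join E+N (d=1) ⇒ EN; edges |E|=1/2, |N|=1/2
  updated: d(EN,F)=6, d(EN,I)=15/2, d(EN,J)=8, d(EN,P)=9, d(EN,Q)=31/2, d(EN,V)=8
2. join Q+V (d=1) ⇒ QV; edges |Q|=1/2, |V|=1/2
  updated: d(EN,QV)=47/4, d(F,QV)=12, d(I,QV)=11/2, d(J,QV)=23/2, d(P,QV)=19
3. join I+QV (d=11/2) ⇒ IQV; edges |I|=11/4, |QV|=9/4
  updated: d(EN,IQV)=31/3, d(F,IQV)=11, d(IQV,J)=41/3, d(IQV,P)=53/3
4. join EN+F (d=6) ⇒ EFN; edges |EN|=5/2, |F|=3
  updated: d(EFN,IQV)=95/9, d(EFN,J)=22/3, d(EFN,P)=32/3
5. join EFN+J (d=22/3) ⇒ EFJN; edges |EFN|=2/3, |J|=11/3
  updated: d(EFJN,IQV)=34/3, d(EFJN,P)=10
6. join EFJN+P (d=10) ⇒ EFJNP; edges |EFJN|=4/3, |P|=5
  updated: d(EFJNP,IQV)=63/5
7. join EFJNP+IQV (d=63/5) ⇒ EFIJNPQV; edges |EFJNP|=13/10, |IQV|=71/20
final tree: (((((E:1/2,N:1/2):5/2,F:3):2/3,J:11/3):4/3,P:5):13/10,(I:11/4,(Q:1/2,V:1/2):9/4):71/20)
total length: 1681/60

1681/60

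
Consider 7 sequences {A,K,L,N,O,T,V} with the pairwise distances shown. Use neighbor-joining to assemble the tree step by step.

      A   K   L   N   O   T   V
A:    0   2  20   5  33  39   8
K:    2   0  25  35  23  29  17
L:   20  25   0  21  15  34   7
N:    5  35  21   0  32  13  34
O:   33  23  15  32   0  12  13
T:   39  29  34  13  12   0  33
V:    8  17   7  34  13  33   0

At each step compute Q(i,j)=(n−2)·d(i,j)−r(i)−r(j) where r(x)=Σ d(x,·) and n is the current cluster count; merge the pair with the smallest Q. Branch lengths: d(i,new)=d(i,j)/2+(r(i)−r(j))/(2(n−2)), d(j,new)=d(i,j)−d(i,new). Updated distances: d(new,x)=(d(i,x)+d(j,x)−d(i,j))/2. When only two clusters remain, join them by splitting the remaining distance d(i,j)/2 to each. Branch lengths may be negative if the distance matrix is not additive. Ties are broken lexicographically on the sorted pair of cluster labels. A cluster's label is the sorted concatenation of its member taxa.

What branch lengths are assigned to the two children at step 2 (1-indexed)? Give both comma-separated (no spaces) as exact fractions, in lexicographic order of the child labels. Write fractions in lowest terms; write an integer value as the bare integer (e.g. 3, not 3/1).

step 1: merge (N,T) at d=13, Q=-235; branch lengths N→9/2, T→17/2; new cluster NT
  updated: d(A,NT)=31/2, d(K,NT)=51/2, d(L,NT)=21, d(NT,O)=31/2, d(NT,V)=27
step 2: merge (A,K) at d=2, Q=-163; branch lengths A→-3/4, K→11/4; new cluster AK
  updated: d(AK,L)=43/2, d(AK,NT)=39/2, d(AK,O)=27, d(AK,V)=23/2
step 3: merge (NT,O) at d=31/2, Q=-107; branch lengths NT→59/6, O→17/3; new cluster NOT
  updated: d(AK,NOT)=31/2, d(L,NOT)=41/4, d(NOT,V)=49/4
step 4: merge (AK,V) at d=23/2, Q=-225/4; branch lengths AK→163/16, V→21/16; new cluster AKV
  updated: d(AKV,L)=17/2, d(AKV,NOT)=65/8
step 5: merge (AKV,L) at d=17/2, Q=-215/8; branch lengths AKV→51/16, L→85/16; new cluster AKLV
  updated: d(AKLV,NOT)=79/16
step 6: merge (AKLV,NOT) at d=79/16; branch lengths AKLV→79/32, NOT→79/32; new cluster AKLNOTV
final tree: ((((A:-3/4,K:11/4):163/16,V:21/16):51/16,L:85/16):79/32,((N:9/2,T:17/2):59/6,O:17/3):79/32)
total length: 887/16

-3/4,11/4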